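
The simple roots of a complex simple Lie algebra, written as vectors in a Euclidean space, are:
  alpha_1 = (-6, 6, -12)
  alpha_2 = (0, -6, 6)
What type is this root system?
Compute the Cartan integers a_ij = 2(alpha_i, alpha_j)/(alpha_j, alpha_j); the resulting 2x2 Cartan matrix is
[[2, -3], [-1, 2]].
The roots have two lengths (squared-length ratio 3:1); the short ones are alpha_{2}. The associated Dynkin diagram is two nodes joined by a triple edge (G_2), so the type is G_2.

G_2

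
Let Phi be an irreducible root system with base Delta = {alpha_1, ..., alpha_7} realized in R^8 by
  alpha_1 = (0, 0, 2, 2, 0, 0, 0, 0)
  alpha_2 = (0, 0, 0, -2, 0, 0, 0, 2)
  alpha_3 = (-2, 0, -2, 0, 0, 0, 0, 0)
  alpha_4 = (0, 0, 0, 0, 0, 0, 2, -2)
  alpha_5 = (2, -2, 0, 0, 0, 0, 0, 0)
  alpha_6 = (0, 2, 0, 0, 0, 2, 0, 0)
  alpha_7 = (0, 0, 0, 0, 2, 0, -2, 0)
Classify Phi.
A_7 (sl(8))

Compute the Cartan integers a_ij = 2(alpha_i, alpha_j)/(alpha_j, alpha_j); the resulting 7x7 Cartan matrix is
[[2, -1, -1, 0, 0, 0, 0], [-1, 2, 0, -1, 0, 0, 0], [-1, 0, 2, 0, -1, 0, 0], [0, -1, 0, 2, 0, 0, -1], [0, 0, -1, 0, 2, -1, 0], [0, 0, 0, 0, -1, 2, 0], [0, 0, 0, -1, 0, 0, 2]].
All simple roots have the same length, so the diagram is simply laced. The associated Dynkin diagram is a chain of 7 nodes with single edges (A_7), so the type is A_7 (the algebra sl(8)).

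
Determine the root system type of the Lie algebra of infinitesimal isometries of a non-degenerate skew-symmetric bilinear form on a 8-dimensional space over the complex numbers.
This is sp(8), which has dimension 8(8+1)/2 = 36 and rank 8/2 = 4. In the classification of classical Lie algebras, the symplectic algebra sp(2n) has type C_n; here n = 4, so the Dynkin diagram is a chain of 4 nodes with a double edge at one end; the terminal node there is the unique long simple root (C_4). Hence the type is C_4.

type C_4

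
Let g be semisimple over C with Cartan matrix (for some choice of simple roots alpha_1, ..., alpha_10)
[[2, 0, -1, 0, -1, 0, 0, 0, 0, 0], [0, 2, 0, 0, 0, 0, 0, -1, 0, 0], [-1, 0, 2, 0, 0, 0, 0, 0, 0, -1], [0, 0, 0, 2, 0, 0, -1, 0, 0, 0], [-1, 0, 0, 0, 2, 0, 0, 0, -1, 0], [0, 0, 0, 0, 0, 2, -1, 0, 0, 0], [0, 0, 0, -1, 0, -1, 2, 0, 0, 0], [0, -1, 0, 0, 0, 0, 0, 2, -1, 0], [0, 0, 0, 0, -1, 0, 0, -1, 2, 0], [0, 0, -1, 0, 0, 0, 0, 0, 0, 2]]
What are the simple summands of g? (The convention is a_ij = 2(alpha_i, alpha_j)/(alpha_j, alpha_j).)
A_3 + A_7

The diagram associated to this matrix has two connected components: the simple roots {alpha_4, alpha_6, alpha_7} form a chain of 3 nodes with single edges (A_3), and {alpha_1, alpha_2, alpha_3, alpha_5, alpha_8, alpha_9, alpha_10} form a chain of 7 nodes with single edges (A_7). A semisimple Lie algebra decomposes uniquely as the direct sum of simple ideals, one per connected component of its Dynkin diagram, so g ≅ A_3 ⊕ A_7 (dimension 15 + 63 = 78).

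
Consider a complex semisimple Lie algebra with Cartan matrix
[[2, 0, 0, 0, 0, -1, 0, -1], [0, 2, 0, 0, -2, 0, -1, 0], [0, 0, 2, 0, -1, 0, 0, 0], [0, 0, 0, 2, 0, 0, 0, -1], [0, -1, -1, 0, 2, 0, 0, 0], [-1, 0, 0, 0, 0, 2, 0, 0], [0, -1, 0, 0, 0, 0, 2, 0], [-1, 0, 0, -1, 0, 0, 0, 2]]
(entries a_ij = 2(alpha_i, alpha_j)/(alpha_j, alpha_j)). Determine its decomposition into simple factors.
type A_4 + type F_4

The diagram associated to this matrix has two connected components: the simple roots {alpha_1, alpha_4, alpha_6, alpha_8} form a chain of 4 nodes with single edges (A_4), and {alpha_2, alpha_3, alpha_5, alpha_7} form a chain of 4 nodes with a double edge between the middle two (F_4). A semisimple Lie algebra decomposes uniquely as the direct sum of simple ideals, one per connected component of its Dynkin diagram, so g ≅ A_4 ⊕ F_4 (dimension 24 + 52 = 76).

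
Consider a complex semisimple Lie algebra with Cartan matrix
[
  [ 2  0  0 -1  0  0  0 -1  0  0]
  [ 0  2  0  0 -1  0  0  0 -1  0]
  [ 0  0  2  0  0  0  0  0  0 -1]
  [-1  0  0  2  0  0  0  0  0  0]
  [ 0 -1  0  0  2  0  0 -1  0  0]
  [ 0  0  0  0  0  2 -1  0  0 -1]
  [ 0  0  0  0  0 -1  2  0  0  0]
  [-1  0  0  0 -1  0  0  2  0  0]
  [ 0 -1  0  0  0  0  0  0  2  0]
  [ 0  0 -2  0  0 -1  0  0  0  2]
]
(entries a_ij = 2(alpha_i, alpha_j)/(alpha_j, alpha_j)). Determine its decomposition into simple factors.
A6 ⊕ B4

The diagram associated to this matrix has two connected components: the simple roots {alpha_1, alpha_2, alpha_4, alpha_5, alpha_8, alpha_9} form a chain of 6 nodes with single edges (A_6), and {alpha_3, alpha_6, alpha_7, alpha_10} form a chain of 4 nodes with a double edge at one end; the terminal node there is the unique short simple root (B_4). A semisimple Lie algebra decomposes uniquely as the direct sum of simple ideals, one per connected component of its Dynkin diagram, so g ≅ A_6 ⊕ B_4 (dimension 48 + 36 = 84).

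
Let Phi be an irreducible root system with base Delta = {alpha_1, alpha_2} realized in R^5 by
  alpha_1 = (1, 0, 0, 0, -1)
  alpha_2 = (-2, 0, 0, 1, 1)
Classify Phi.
G_2

Compute the Cartan integers a_ij = 2(alpha_i, alpha_j)/(alpha_j, alpha_j); the resulting 2x2 Cartan matrix is
[[2, -1], [-3, 2]].
The roots have two lengths (squared-length ratio 3:1); the short ones are alpha_{1}. The associated Dynkin diagram is two nodes joined by a triple edge (G_2), so the type is G_2.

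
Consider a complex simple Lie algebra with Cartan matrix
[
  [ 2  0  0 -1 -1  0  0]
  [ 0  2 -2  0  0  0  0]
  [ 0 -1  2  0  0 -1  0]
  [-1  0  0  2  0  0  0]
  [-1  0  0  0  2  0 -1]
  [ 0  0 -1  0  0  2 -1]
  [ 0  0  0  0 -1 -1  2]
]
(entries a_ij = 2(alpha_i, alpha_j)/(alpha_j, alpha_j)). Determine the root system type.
type C_7

The matrix has rank 7 with 2's on the diagonal. Reading the off-diagonal entries as Dynkin edges (a single edge where a_ij = a_ji = -1; a double or triple edge where a_ij * a_ji = 2 or 3), the diagram is a chain of 7 nodes with a double edge at one end; the terminal node there is the unique long simple root (C_7). One simple-root ordering that puts it in standard form is (alpha_4, alpha_1, alpha_5, alpha_7, alpha_6, alpha_3, alpha_2). So the algebra is type C_7, i.e. sp(14).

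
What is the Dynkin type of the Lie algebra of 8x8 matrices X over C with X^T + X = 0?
This is so(8) with 8 even, which has dimension 8(8-1)/2 = 28 and rank 8/2 = 4. In the classification of classical Lie algebras, the orthogonal algebra so(2n) in an even number of variables has type D_n; here n = 4, so the Dynkin diagram is a chain of 2 nodes with a fork of two nodes at one end (D_4). Hence the type is D_4.

type D_4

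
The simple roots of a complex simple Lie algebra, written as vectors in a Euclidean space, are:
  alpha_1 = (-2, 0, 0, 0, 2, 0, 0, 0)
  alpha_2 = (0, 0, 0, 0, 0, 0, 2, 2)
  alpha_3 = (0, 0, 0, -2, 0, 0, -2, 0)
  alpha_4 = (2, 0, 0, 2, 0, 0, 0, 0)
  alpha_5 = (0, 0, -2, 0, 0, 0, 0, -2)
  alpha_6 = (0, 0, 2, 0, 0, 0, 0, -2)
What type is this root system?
type D_6

Compute the Cartan integers a_ij = 2(alpha_i, alpha_j)/(alpha_j, alpha_j); the resulting 6x6 Cartan matrix is
[[2, 0, 0, -1, 0, 0], [0, 2, -1, 0, -1, -1], [0, -1, 2, -1, 0, 0], [-1, 0, -1, 2, 0, 0], [0, -1, 0, 0, 2, 0], [0, -1, 0, 0, 0, 2]].
All simple roots have the same length, so the diagram is simply laced. The associated Dynkin diagram is a chain of 4 nodes with a fork of two nodes at one end (D_6), so the type is D_6 (the algebra so(12)).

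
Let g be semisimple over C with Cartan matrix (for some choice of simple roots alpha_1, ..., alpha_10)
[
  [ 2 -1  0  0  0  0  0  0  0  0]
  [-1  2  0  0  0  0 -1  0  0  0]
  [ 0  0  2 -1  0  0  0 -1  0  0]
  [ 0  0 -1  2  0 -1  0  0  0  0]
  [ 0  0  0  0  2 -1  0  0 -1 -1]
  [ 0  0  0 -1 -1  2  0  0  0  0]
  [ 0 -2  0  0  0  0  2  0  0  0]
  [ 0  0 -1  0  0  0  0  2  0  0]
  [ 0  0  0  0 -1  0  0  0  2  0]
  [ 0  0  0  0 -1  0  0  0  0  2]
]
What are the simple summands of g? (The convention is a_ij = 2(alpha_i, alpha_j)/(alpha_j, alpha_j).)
C_3 + D_7

The diagram associated to this matrix has two connected components: the simple roots {alpha_1, alpha_2, alpha_7} form a chain of 3 nodes with a double edge at one end; the terminal node there is the unique long simple root (C_3), and {alpha_3, alpha_4, alpha_5, alpha_6, alpha_8, alpha_9, alpha_10} form a chain of 5 nodes with a fork of two nodes at one end (D_7). A semisimple Lie algebra decomposes uniquely as the direct sum of simple ideals, one per connected component of its Dynkin diagram, so g ≅ C_3 ⊕ D_7 (dimension 21 + 91 = 112).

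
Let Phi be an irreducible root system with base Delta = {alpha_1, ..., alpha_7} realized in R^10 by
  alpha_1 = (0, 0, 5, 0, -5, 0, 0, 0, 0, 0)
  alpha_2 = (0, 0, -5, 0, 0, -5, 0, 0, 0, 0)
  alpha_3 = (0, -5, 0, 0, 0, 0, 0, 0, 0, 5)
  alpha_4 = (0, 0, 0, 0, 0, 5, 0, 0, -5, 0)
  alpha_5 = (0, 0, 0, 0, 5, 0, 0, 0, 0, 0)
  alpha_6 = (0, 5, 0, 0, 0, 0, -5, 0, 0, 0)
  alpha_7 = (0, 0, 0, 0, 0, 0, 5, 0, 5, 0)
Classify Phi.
Compute the Cartan integers a_ij = 2(alpha_i, alpha_j)/(alpha_j, alpha_j); the resulting 7x7 Cartan matrix is
[[2, -1, 0, 0, -2, 0, 0], [-1, 2, 0, -1, 0, 0, 0], [0, 0, 2, 0, 0, -1, 0], [0, -1, 0, 2, 0, 0, -1], [-1, 0, 0, 0, 2, 0, 0], [0, 0, -1, 0, 0, 2, -1], [0, 0, 0, -1, 0, -1, 2]].
The roots have two lengths (squared-length ratio 2:1); the short ones are alpha_{5}. The associated Dynkin diagram is a chain of 7 nodes with a double edge at one end; the terminal node there is the unique short simple root (B_7), so the type is B_7 (the algebra so(15)).

B_7 (so(15))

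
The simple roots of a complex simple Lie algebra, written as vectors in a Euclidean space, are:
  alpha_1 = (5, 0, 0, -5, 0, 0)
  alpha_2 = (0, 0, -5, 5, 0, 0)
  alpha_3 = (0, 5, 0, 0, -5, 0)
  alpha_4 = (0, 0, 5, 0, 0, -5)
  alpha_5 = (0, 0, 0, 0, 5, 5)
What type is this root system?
Compute the Cartan integers a_ij = 2(alpha_i, alpha_j)/(alpha_j, alpha_j); the resulting 5x5 Cartan matrix is
[[2, -1, 0, 0, 0], [-1, 2, 0, -1, 0], [0, 0, 2, 0, -1], [0, -1, 0, 2, -1], [0, 0, -1, -1, 2]].
All simple roots have the same length, so the diagram is simply laced. The associated Dynkin diagram is a chain of 5 nodes with single edges (A_5), so the type is A_5 (the algebra sl(6)).

type A_5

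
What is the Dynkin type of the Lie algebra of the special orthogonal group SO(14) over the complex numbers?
This is so(14) with 14 even, which has dimension 14(14-1)/2 = 91 and rank 14/2 = 7. In the classification of classical Lie algebras, the orthogonal algebra so(2n) in an even number of variables has type D_n; here n = 7, so the Dynkin diagram is a chain of 5 nodes with a fork of two nodes at one end (D_7). Hence the type is D_7.

type D_7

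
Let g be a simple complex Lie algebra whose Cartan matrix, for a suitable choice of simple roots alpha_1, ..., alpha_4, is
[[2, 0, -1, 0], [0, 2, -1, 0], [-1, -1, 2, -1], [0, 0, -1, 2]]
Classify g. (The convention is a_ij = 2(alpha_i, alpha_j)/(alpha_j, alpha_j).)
The matrix has rank 4 with 2's on the diagonal. Reading the off-diagonal entries as Dynkin edges (a single edge where a_ij = a_ji = -1; a double or triple edge where a_ij * a_ji = 2 or 3), the diagram is a chain of 2 nodes with a fork of two nodes at one end (D_4). One simple-root ordering that puts it in standard form is (alpha_4, alpha_3, alpha_1, alpha_2). So the algebra is type D_4, i.e. so(8).

D4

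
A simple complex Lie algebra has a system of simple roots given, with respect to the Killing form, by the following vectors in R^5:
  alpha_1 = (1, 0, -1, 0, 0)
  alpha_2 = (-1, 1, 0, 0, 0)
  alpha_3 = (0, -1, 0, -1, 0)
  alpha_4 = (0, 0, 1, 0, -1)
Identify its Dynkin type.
Compute the Cartan integers a_ij = 2(alpha_i, alpha_j)/(alpha_j, alpha_j); the resulting 4x4 Cartan matrix is
[[2, -1, 0, -1], [-1, 2, -1, 0], [0, -1, 2, 0], [-1, 0, 0, 2]].
All simple roots have the same length, so the diagram is simply laced. The associated Dynkin diagram is a chain of 4 nodes with single edges (A_4), so the type is A_4 (the algebra sl(5)).

A_4 (sl(5))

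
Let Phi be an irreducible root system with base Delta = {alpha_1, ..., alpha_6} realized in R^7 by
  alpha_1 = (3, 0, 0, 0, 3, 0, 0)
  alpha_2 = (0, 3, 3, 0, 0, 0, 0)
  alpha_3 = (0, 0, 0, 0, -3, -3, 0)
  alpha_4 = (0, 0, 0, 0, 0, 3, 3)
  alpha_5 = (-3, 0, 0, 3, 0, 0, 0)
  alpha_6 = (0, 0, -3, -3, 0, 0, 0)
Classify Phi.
A6

Compute the Cartan integers a_ij = 2(alpha_i, alpha_j)/(alpha_j, alpha_j); the resulting 6x6 Cartan matrix is
[[2, 0, -1, 0, -1, 0], [0, 2, 0, 0, 0, -1], [-1, 0, 2, -1, 0, 0], [0, 0, -1, 2, 0, 0], [-1, 0, 0, 0, 2, -1], [0, -1, 0, 0, -1, 2]].
All simple roots have the same length, so the diagram is simply laced. The associated Dynkin diagram is a chain of 6 nodes with single edges (A_6), so the type is A_6 (the algebra sl(7)).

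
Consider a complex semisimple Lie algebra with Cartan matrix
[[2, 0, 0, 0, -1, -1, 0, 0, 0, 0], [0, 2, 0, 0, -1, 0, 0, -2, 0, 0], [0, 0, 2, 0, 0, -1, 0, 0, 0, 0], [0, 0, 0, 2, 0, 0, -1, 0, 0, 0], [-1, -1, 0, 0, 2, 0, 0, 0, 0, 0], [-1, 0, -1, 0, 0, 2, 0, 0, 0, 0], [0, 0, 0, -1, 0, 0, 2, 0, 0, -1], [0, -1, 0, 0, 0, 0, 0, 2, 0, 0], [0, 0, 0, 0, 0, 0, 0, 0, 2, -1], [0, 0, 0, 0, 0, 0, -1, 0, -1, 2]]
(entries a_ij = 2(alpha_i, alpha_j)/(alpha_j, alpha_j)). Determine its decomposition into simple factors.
The diagram associated to this matrix has two connected components: the simple roots {alpha_4, alpha_7, alpha_9, alpha_10} form a chain of 4 nodes with single edges (A_4), and {alpha_1, alpha_2, alpha_3, alpha_5, alpha_6, alpha_8} form a chain of 6 nodes with a double edge at one end; the terminal node there is the unique short simple root (B_6). A semisimple Lie algebra decomposes uniquely as the direct sum of simple ideals, one per connected component of its Dynkin diagram, so g ≅ A_4 ⊕ B_6 (dimension 24 + 78 = 102).

A_4 (sl(5)) + B_6 (so(13))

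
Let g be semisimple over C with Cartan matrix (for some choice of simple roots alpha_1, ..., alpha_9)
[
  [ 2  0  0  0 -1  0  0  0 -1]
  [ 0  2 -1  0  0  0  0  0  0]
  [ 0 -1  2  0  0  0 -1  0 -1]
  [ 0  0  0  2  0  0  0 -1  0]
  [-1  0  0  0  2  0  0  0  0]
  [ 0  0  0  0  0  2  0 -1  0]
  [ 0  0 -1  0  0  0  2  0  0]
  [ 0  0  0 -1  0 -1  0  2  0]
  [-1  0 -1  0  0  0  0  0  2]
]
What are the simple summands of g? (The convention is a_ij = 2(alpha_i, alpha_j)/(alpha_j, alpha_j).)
A_3 (sl(4)) ⊕ D_6 (so(12))

The diagram associated to this matrix has two connected components: the simple roots {alpha_4, alpha_6, alpha_8} form a chain of 3 nodes with single edges (A_3), and {alpha_1, alpha_2, alpha_3, alpha_5, alpha_7, alpha_9} form a chain of 4 nodes with a fork of two nodes at one end (D_6). A semisimple Lie algebra decomposes uniquely as the direct sum of simple ideals, one per connected component of its Dynkin diagram, so g ≅ A_3 ⊕ D_6 (dimension 15 + 66 = 81).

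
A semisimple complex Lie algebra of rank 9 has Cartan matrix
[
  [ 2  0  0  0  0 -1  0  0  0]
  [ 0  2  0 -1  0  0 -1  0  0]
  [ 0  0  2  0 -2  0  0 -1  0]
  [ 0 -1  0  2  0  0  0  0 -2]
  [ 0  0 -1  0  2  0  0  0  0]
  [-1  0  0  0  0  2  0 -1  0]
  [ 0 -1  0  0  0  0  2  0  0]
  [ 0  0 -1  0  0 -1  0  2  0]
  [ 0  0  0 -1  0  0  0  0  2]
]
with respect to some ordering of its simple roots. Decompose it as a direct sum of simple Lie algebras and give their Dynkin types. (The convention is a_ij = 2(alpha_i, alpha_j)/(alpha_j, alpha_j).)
type B_4 ⊕ type B_5

The diagram associated to this matrix has two connected components: the simple roots {alpha_2, alpha_4, alpha_7, alpha_9} form a chain of 4 nodes with a double edge at one end; the terminal node there is the unique short simple root (B_4), and {alpha_1, alpha_3, alpha_5, alpha_6, alpha_8} form a chain of 5 nodes with a double edge at one end; the terminal node there is the unique short simple root (B_5). A semisimple Lie algebra decomposes uniquely as the direct sum of simple ideals, one per connected component of its Dynkin diagram, so g ≅ B_4 ⊕ B_5 (dimension 36 + 55 = 91).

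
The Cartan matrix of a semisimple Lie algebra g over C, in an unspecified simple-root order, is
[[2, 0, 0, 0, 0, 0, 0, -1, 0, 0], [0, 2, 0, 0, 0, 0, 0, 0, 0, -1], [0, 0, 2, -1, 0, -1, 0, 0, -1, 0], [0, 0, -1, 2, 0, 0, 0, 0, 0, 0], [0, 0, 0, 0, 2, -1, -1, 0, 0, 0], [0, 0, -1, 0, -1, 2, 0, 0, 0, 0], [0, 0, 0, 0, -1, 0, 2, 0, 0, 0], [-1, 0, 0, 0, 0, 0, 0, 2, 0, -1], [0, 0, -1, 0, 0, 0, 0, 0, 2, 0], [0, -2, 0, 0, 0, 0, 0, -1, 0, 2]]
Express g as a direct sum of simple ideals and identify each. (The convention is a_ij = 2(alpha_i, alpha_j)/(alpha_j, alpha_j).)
B4 + D6

The diagram associated to this matrix has two connected components: the simple roots {alpha_1, alpha_2, alpha_8, alpha_10} form a chain of 4 nodes with a double edge at one end; the terminal node there is the unique short simple root (B_4), and {alpha_3, alpha_4, alpha_5, alpha_6, alpha_7, alpha_9} form a chain of 4 nodes with a fork of two nodes at one end (D_6). A semisimple Lie algebra decomposes uniquely as the direct sum of simple ideals, one per connected component of its Dynkin diagram, so g ≅ B_4 ⊕ D_6 (dimension 36 + 66 = 102).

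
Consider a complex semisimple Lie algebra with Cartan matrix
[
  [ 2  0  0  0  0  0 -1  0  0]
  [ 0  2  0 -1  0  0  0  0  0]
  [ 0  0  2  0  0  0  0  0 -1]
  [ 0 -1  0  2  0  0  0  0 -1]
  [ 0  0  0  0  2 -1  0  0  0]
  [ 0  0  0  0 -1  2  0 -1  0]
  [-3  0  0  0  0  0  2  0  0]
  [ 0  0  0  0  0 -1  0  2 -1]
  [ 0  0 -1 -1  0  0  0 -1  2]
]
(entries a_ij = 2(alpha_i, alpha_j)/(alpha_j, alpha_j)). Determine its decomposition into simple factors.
The diagram associated to this matrix has two connected components: the simple roots {alpha_2, alpha_3, alpha_4, alpha_5, alpha_6, alpha_8, alpha_9} form a chain of 6 nodes with one extra node attached to the third node from one end (E_7), and {alpha_1, alpha_7} form two nodes joined by a triple edge (G_2). A semisimple Lie algebra decomposes uniquely as the direct sum of simple ideals, one per connected component of its Dynkin diagram, so g ≅ E_7 ⊕ G_2 (dimension 133 + 14 = 147).

E_7 + G_2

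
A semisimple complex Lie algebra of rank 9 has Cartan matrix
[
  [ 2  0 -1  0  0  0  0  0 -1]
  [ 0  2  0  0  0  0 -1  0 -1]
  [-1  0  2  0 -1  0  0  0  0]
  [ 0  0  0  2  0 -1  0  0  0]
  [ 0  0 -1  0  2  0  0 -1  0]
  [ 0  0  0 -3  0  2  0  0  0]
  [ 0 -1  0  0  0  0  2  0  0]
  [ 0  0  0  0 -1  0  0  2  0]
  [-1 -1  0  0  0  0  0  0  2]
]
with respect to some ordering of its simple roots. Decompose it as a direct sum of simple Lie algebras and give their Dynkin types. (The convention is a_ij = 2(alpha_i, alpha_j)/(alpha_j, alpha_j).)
The diagram associated to this matrix has two connected components: the simple roots {alpha_1, alpha_2, alpha_3, alpha_5, alpha_7, alpha_8, alpha_9} form a chain of 7 nodes with single edges (A_7), and {alpha_4, alpha_6} form two nodes joined by a triple edge (G_2). A semisimple Lie algebra decomposes uniquely as the direct sum of simple ideals, one per connected component of its Dynkin diagram, so g ≅ A_7 ⊕ G_2 (dimension 63 + 14 = 77).

type A_7 ⊕ type G_2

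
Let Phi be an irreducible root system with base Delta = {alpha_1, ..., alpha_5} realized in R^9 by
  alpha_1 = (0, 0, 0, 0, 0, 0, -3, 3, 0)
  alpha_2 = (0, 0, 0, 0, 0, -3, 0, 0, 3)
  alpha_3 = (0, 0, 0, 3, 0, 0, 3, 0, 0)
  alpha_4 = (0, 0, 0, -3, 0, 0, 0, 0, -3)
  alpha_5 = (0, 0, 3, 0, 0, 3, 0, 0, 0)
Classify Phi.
A_5

Compute the Cartan integers a_ij = 2(alpha_i, alpha_j)/(alpha_j, alpha_j); the resulting 5x5 Cartan matrix is
[[2, 0, -1, 0, 0], [0, 2, 0, -1, -1], [-1, 0, 2, -1, 0], [0, -1, -1, 2, 0], [0, -1, 0, 0, 2]].
All simple roots have the same length, so the diagram is simply laced. The associated Dynkin diagram is a chain of 5 nodes with single edges (A_5), so the type is A_5 (the algebra sl(6)).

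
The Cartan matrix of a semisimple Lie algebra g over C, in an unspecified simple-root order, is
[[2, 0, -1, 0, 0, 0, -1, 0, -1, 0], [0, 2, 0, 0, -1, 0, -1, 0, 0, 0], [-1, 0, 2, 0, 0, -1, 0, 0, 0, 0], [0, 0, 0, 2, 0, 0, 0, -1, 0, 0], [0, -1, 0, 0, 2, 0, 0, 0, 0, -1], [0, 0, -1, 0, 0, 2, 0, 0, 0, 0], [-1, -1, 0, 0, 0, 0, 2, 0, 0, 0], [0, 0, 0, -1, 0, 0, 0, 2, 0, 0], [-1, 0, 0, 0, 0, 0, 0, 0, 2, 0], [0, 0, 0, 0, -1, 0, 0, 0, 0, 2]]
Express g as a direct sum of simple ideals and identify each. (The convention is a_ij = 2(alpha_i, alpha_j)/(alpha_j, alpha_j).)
A2 + E8

The diagram associated to this matrix has two connected components: the simple roots {alpha_4, alpha_8} form a chain of 2 nodes with single edges (A_2), and {alpha_1, alpha_2, alpha_3, alpha_5, alpha_6, alpha_7, alpha_9, alpha_10} form a chain of 7 nodes with one extra node attached to the third node from one end (E_8). A semisimple Lie algebra decomposes uniquely as the direct sum of simple ideals, one per connected component of its Dynkin diagram, so g ≅ A_2 ⊕ E_8 (dimension 8 + 248 = 256).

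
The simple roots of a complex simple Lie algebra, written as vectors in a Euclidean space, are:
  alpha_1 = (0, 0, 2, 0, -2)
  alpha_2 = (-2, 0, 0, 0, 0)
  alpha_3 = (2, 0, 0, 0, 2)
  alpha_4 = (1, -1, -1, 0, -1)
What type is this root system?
Compute the Cartan integers a_ij = 2(alpha_i, alpha_j)/(alpha_j, alpha_j); the resulting 4x4 Cartan matrix is
[[2, 0, -1, 0], [0, 2, -1, -1], [-1, -2, 2, 0], [0, -1, 0, 2]].
The roots have two lengths (squared-length ratio 2:1); the short ones are alpha_{2,4}. The associated Dynkin diagram is a chain of 4 nodes with a double edge between the middle two (F_4), so the type is F_4.

F_4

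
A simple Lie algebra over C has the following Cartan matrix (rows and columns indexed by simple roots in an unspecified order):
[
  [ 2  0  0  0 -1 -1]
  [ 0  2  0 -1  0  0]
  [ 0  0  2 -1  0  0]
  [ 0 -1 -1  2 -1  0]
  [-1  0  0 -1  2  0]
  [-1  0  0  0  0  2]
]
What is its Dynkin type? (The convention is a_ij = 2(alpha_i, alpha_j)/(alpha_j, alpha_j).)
D_6

The matrix has rank 6 with 2's on the diagonal. Reading the off-diagonal entries as Dynkin edges (a single edge where a_ij = a_ji = -1; a double or triple edge where a_ij * a_ji = 2 or 3), the diagram is a chain of 4 nodes with a fork of two nodes at one end (D_6). One simple-root ordering that puts it in standard form is (alpha_6, alpha_1, alpha_5, alpha_4, alpha_3, alpha_2). So the algebra is type D_6, i.e. so(12).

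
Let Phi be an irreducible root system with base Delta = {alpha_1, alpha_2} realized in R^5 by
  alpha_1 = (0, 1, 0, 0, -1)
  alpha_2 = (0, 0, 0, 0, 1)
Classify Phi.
B_2 (so(5))

Compute the Cartan integers a_ij = 2(alpha_i, alpha_j)/(alpha_j, alpha_j); the resulting 2x2 Cartan matrix is
[[2, -2], [-1, 2]].
The roots have two lengths (squared-length ratio 2:1); the short ones are alpha_{2}. The associated Dynkin diagram is a chain of 2 nodes with a double edge at one end; the terminal node there is the unique short simple root (B_2), so the type is B_2 (the algebra so(5)).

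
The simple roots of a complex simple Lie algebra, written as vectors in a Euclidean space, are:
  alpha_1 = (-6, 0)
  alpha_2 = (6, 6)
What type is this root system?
type B_2

Compute the Cartan integers a_ij = 2(alpha_i, alpha_j)/(alpha_j, alpha_j); the resulting 2x2 Cartan matrix is
[[2, -1], [-2, 2]].
The roots have two lengths (squared-length ratio 2:1); the short ones are alpha_{1}. The associated Dynkin diagram is a chain of 2 nodes with a double edge at one end; the terminal node there is the unique short simple root (B_2), so the type is B_2 (the algebra so(5)).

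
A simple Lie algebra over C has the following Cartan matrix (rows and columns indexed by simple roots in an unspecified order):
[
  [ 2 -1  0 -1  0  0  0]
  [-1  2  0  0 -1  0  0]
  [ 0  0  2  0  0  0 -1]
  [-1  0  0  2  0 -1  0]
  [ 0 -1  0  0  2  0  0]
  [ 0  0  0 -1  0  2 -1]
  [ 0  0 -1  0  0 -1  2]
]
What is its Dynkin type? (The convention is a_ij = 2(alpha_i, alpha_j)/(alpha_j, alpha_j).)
type A_7

The matrix has rank 7 with 2's on the diagonal. Reading the off-diagonal entries as Dynkin edges (a single edge where a_ij = a_ji = -1; a double or triple edge where a_ij * a_ji = 2 or 3), the diagram is a chain of 7 nodes with single edges (A_7). One simple-root ordering that puts it in standard form is (alpha_3, alpha_7, alpha_6, alpha_4, alpha_1, alpha_2, alpha_5). So the algebra is type A_7, i.e. sl(8).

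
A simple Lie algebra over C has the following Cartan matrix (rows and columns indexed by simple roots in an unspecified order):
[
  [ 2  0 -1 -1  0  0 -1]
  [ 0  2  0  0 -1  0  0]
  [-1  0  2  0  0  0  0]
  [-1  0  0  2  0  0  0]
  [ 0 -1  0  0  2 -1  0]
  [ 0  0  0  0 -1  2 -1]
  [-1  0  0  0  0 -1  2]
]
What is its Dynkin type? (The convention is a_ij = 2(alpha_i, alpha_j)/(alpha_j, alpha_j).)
The matrix has rank 7 with 2's on the diagonal. Reading the off-diagonal entries as Dynkin edges (a single edge where a_ij = a_ji = -1; a double or triple edge where a_ij * a_ji = 2 or 3), the diagram is a chain of 5 nodes with a fork of two nodes at one end (D_7). One simple-root ordering that puts it in standard form is (alpha_2, alpha_5, alpha_6, alpha_7, alpha_1, alpha_4, alpha_3). So the algebra is type D_7, i.e. so(14).

D7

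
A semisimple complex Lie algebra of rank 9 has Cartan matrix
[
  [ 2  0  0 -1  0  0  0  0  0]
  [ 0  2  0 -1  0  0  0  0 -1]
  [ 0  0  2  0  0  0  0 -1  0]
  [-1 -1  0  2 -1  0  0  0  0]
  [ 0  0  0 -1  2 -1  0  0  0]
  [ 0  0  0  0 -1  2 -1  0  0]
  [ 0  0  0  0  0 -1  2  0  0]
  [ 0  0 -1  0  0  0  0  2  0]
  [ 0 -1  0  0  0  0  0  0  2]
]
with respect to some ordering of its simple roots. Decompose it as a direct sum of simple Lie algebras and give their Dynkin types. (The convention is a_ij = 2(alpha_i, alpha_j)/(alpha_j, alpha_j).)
The diagram associated to this matrix has two connected components: the simple roots {alpha_3, alpha_8} form a chain of 2 nodes with single edges (A_2), and {alpha_1, alpha_2, alpha_4, alpha_5, alpha_6, alpha_7, alpha_9} form a chain of 6 nodes with one extra node attached to the third node from one end (E_7). A semisimple Lie algebra decomposes uniquely as the direct sum of simple ideals, one per connected component of its Dynkin diagram, so g ≅ A_2 ⊕ E_7 (dimension 8 + 133 = 141).

type A_2 + type E_7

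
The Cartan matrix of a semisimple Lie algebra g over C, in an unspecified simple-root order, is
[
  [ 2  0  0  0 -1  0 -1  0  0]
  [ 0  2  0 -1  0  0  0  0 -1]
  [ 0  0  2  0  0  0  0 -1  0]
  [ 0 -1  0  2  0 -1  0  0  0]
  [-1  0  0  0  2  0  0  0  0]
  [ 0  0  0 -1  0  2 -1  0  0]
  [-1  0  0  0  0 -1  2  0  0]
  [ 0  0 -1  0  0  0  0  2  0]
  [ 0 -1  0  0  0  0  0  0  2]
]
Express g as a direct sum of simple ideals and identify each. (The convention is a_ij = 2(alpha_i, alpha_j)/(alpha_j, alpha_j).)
The diagram associated to this matrix has two connected components: the simple roots {alpha_3, alpha_8} form a chain of 2 nodes with single edges (A_2), and {alpha_1, alpha_2, alpha_4, alpha_5, alpha_6, alpha_7, alpha_9} form a chain of 7 nodes with single edges (A_7). A semisimple Lie algebra decomposes uniquely as the direct sum of simple ideals, one per connected component of its Dynkin diagram, so g ≅ A_2 ⊕ A_7 (dimension 8 + 63 = 71).

A_2 + A_7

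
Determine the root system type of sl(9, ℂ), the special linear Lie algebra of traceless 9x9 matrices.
A8

This is sl(9), which has dimension 9^2 - 1 = 80 and rank 9 - 1 = 8 (a Cartan subalgebra is the diagonal traceless matrices). In the classification of classical Lie algebras, the special linear algebra sl(n+1) has type A_n; here n = 8, so the Dynkin diagram is a chain of 8 nodes with single edges (A_8). Hence the type is A_8.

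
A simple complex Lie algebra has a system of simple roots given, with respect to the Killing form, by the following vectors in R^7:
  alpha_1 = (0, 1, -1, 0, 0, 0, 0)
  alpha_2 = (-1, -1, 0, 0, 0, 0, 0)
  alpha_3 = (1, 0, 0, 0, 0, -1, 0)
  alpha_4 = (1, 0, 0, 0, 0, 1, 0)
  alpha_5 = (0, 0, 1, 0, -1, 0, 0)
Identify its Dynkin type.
Compute the Cartan integers a_ij = 2(alpha_i, alpha_j)/(alpha_j, alpha_j); the resulting 5x5 Cartan matrix is
[[2, -1, 0, 0, -1], [-1, 2, -1, -1, 0], [0, -1, 2, 0, 0], [0, -1, 0, 2, 0], [-1, 0, 0, 0, 2]].
All simple roots have the same length, so the diagram is simply laced. The associated Dynkin diagram is a chain of 3 nodes with a fork of two nodes at one end (D_5), so the type is D_5 (the algebra so(10)).

D_5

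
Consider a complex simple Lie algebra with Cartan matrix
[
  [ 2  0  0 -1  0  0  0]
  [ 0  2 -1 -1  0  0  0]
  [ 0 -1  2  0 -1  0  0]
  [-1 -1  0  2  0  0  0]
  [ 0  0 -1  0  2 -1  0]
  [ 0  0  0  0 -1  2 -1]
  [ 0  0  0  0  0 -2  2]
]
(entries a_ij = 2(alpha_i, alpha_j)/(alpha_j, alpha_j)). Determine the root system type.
The matrix has rank 7 with 2's on the diagonal. Reading the off-diagonal entries as Dynkin edges (a single edge where a_ij = a_ji = -1; a double or triple edge where a_ij * a_ji = 2 or 3), the diagram is a chain of 7 nodes with a double edge at one end; the terminal node there is the unique long simple root (C_7). One simple-root ordering that puts it in standard form is (alpha_1, alpha_4, alpha_2, alpha_3, alpha_5, alpha_6, alpha_7). So the algebra is type C_7, i.e. sp(14).

C_7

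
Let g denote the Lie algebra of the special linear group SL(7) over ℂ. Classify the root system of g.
type A_6

This is sl(7), which has dimension 7^2 - 1 = 48 and rank 7 - 1 = 6 (a Cartan subalgebra is the diagonal traceless matrices). In the classification of classical Lie algebras, the special linear algebra sl(n+1) has type A_n; here n = 6, so the Dynkin diagram is a chain of 6 nodes with single edges (A_6). Hence the type is A_6.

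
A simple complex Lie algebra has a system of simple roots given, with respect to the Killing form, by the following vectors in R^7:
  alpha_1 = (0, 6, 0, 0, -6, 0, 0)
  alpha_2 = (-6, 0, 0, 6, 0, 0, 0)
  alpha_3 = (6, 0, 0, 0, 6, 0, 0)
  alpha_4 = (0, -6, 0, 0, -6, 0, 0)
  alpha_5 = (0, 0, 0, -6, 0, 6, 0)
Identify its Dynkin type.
Compute the Cartan integers a_ij = 2(alpha_i, alpha_j)/(alpha_j, alpha_j); the resulting 5x5 Cartan matrix is
[[2, 0, -1, 0, 0], [0, 2, -1, 0, -1], [-1, -1, 2, -1, 0], [0, 0, -1, 2, 0], [0, -1, 0, 0, 2]].
All simple roots have the same length, so the diagram is simply laced. The associated Dynkin diagram is a chain of 3 nodes with a fork of two nodes at one end (D_5), so the type is D_5 (the algebra so(10)).

D5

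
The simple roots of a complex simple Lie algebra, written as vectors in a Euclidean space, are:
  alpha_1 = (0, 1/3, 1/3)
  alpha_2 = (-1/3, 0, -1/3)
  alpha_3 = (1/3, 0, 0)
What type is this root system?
type B_3

Compute the Cartan integers a_ij = 2(alpha_i, alpha_j)/(alpha_j, alpha_j); the resulting 3x3 Cartan matrix is
[[2, -1, 0], [-1, 2, -2], [0, -1, 2]].
The roots have two lengths (squared-length ratio 2:1); the short ones are alpha_{3}. The associated Dynkin diagram is a chain of 3 nodes with a double edge at one end; the terminal node there is the unique short simple root (B_3), so the type is B_3 (the algebra so(7)).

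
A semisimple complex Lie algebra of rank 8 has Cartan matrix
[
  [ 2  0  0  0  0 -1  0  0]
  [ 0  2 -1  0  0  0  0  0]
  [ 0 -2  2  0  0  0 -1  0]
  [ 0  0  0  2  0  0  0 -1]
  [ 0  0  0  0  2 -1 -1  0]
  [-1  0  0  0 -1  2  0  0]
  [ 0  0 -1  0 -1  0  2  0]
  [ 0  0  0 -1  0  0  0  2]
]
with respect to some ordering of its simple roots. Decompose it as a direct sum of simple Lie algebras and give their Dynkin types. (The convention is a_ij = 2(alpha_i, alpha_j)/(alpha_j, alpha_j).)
A_2 (sl(3)) ⊕ B_6 (so(13))

The diagram associated to this matrix has two connected components: the simple roots {alpha_4, alpha_8} form a chain of 2 nodes with single edges (A_2), and {alpha_1, alpha_2, alpha_3, alpha_5, alpha_6, alpha_7} form a chain of 6 nodes with a double edge at one end; the terminal node there is the unique short simple root (B_6). A semisimple Lie algebra decomposes uniquely as the direct sum of simple ideals, one per connected component of its Dynkin diagram, so g ≅ A_2 ⊕ B_6 (dimension 8 + 78 = 86).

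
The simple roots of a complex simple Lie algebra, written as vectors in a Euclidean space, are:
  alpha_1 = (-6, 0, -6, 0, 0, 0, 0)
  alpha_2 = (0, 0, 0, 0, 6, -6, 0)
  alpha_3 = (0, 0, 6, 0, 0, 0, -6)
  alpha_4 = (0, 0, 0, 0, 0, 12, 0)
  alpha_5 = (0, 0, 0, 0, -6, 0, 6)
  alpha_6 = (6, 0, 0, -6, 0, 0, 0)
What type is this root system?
Compute the Cartan integers a_ij = 2(alpha_i, alpha_j)/(alpha_j, alpha_j); the resulting 6x6 Cartan matrix is
[[2, 0, -1, 0, 0, -1], [0, 2, 0, -1, -1, 0], [-1, 0, 2, 0, -1, 0], [0, -2, 0, 2, 0, 0], [0, -1, -1, 0, 2, 0], [-1, 0, 0, 0, 0, 2]].
The roots have two lengths (squared-length ratio 2:1); the short ones are alpha_{1,2,3,5,6}. The associated Dynkin diagram is a chain of 6 nodes with a double edge at one end; the terminal node there is the unique long simple root (C_6), so the type is C_6 (the algebra sp(12)).

C_6 (sp(12))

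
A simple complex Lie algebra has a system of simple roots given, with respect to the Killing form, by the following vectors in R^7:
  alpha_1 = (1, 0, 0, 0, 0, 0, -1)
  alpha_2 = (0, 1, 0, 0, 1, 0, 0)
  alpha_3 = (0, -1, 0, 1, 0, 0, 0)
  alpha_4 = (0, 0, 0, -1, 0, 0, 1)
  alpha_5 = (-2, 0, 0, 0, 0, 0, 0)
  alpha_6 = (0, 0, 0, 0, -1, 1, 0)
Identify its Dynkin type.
Compute the Cartan integers a_ij = 2(alpha_i, alpha_j)/(alpha_j, alpha_j); the resulting 6x6 Cartan matrix is
[[2, 0, 0, -1, -1, 0], [0, 2, -1, 0, 0, -1], [0, -1, 2, -1, 0, 0], [-1, 0, -1, 2, 0, 0], [-2, 0, 0, 0, 2, 0], [0, -1, 0, 0, 0, 2]].
The roots have two lengths (squared-length ratio 2:1); the short ones are alpha_{1,2,3,4,6}. The associated Dynkin diagram is a chain of 6 nodes with a double edge at one end; the terminal node there is the unique long simple root (C_6), so the type is C_6 (the algebra sp(12)).

type C_6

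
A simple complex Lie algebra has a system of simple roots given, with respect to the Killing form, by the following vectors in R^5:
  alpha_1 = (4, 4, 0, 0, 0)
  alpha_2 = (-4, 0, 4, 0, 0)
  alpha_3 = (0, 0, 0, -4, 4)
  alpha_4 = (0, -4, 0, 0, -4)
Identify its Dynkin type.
Compute the Cartan integers a_ij = 2(alpha_i, alpha_j)/(alpha_j, alpha_j); the resulting 4x4 Cartan matrix is
[[2, -1, 0, -1], [-1, 2, 0, 0], [0, 0, 2, -1], [-1, 0, -1, 2]].
All simple roots have the same length, so the diagram is simply laced. The associated Dynkin diagram is a chain of 4 nodes with single edges (A_4), so the type is A_4 (the algebra sl(5)).

A_4 (sl(5))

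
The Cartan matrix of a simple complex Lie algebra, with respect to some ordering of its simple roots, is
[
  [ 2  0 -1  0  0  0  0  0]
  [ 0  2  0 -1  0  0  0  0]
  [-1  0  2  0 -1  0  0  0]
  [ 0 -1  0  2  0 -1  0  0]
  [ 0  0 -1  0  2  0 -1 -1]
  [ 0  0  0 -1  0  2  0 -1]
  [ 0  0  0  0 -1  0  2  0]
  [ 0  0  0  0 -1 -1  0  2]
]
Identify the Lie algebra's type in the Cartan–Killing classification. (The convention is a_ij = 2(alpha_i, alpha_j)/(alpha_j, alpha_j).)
The matrix has rank 8 with 2's on the diagonal. Reading the off-diagonal entries as Dynkin edges (a single edge where a_ij = a_ji = -1; a double or triple edge where a_ij * a_ji = 2 or 3), the diagram is a chain of 7 nodes with one extra node attached to the third node from one end (E_8). One simple-root ordering that puts it in standard form is (alpha_1, alpha_7, alpha_3, alpha_5, alpha_8, alpha_6, alpha_4, alpha_2). So the algebra is type E_8.

E_8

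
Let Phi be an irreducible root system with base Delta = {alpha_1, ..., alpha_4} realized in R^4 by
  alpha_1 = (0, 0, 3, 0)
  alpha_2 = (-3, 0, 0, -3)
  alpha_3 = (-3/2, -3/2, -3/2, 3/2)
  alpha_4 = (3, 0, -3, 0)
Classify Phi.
F_4

Compute the Cartan integers a_ij = 2(alpha_i, alpha_j)/(alpha_j, alpha_j); the resulting 4x4 Cartan matrix is
[[2, 0, -1, -1], [0, 2, 0, -1], [-1, 0, 2, 0], [-2, -1, 0, 2]].
The roots have two lengths (squared-length ratio 2:1); the short ones are alpha_{1,3}. The associated Dynkin diagram is a chain of 4 nodes with a double edge between the middle two (F_4), so the type is F_4.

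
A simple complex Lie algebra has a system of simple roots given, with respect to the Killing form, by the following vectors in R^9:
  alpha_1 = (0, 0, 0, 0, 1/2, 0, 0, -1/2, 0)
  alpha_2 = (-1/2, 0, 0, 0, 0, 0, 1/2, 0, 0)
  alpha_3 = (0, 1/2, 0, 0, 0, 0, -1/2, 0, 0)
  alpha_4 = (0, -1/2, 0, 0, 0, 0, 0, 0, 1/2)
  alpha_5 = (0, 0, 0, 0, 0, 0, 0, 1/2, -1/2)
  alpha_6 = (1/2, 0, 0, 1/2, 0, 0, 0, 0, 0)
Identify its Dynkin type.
type A_6

Compute the Cartan integers a_ij = 2(alpha_i, alpha_j)/(alpha_j, alpha_j); the resulting 6x6 Cartan matrix is
[[2, 0, 0, 0, -1, 0], [0, 2, -1, 0, 0, -1], [0, -1, 2, -1, 0, 0], [0, 0, -1, 2, -1, 0], [-1, 0, 0, -1, 2, 0], [0, -1, 0, 0, 0, 2]].
All simple roots have the same length, so the diagram is simply laced. The associated Dynkin diagram is a chain of 6 nodes with single edges (A_6), so the type is A_6 (the algebra sl(7)).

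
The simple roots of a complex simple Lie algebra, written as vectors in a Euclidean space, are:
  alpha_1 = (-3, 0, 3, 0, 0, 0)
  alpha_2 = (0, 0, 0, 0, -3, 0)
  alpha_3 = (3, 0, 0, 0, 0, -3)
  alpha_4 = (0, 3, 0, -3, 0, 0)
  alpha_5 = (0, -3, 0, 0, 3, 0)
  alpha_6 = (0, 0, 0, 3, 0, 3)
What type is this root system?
Compute the Cartan integers a_ij = 2(alpha_i, alpha_j)/(alpha_j, alpha_j); the resulting 6x6 Cartan matrix is
[[2, 0, -1, 0, 0, 0], [0, 2, 0, 0, -1, 0], [-1, 0, 2, 0, 0, -1], [0, 0, 0, 2, -1, -1], [0, -2, 0, -1, 2, 0], [0, 0, -1, -1, 0, 2]].
The roots have two lengths (squared-length ratio 2:1); the short ones are alpha_{2}. The associated Dynkin diagram is a chain of 6 nodes with a double edge at one end; the terminal node there is the unique short simple root (B_6), so the type is B_6 (the algebra so(13)).

B_6 (so(13))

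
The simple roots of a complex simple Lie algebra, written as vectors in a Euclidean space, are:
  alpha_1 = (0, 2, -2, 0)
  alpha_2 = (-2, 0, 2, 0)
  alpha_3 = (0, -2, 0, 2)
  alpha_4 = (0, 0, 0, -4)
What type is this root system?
C4

Compute the Cartan integers a_ij = 2(alpha_i, alpha_j)/(alpha_j, alpha_j); the resulting 4x4 Cartan matrix is
[[2, -1, -1, 0], [-1, 2, 0, 0], [-1, 0, 2, -1], [0, 0, -2, 2]].
The roots have two lengths (squared-length ratio 2:1); the short ones are alpha_{1,2,3}. The associated Dynkin diagram is a chain of 4 nodes with a double edge at one end; the terminal node there is the unique long simple root (C_4), so the type is C_4 (the algebra sp(8)).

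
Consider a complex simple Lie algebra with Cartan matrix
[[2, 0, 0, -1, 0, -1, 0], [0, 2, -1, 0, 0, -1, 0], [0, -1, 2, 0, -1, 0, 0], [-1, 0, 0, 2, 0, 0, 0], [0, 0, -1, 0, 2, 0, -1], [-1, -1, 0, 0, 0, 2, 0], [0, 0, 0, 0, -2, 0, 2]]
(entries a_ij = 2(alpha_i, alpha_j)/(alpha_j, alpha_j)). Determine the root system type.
type C_7

The matrix has rank 7 with 2's on the diagonal. Reading the off-diagonal entries as Dynkin edges (a single edge where a_ij = a_ji = -1; a double or triple edge where a_ij * a_ji = 2 or 3), the diagram is a chain of 7 nodes with a double edge at one end; the terminal node there is the unique long simple root (C_7). One simple-root ordering that puts it in standard form is (alpha_4, alpha_1, alpha_6, alpha_2, alpha_3, alpha_5, alpha_7). So the algebra is type C_7, i.e. sp(14).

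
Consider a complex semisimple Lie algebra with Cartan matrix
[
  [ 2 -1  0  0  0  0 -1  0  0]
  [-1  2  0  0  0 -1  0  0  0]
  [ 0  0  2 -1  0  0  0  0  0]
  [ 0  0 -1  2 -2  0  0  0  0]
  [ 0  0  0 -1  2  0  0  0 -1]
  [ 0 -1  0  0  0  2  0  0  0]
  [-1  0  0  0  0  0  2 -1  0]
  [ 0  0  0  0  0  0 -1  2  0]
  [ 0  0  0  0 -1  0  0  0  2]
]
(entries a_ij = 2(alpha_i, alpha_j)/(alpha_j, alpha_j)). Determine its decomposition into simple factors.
A_5 ⊕ F_4

The diagram associated to this matrix has two connected components: the simple roots {alpha_1, alpha_2, alpha_6, alpha_7, alpha_8} form a chain of 5 nodes with single edges (A_5), and {alpha_3, alpha_4, alpha_5, alpha_9} form a chain of 4 nodes with a double edge between the middle two (F_4). A semisimple Lie algebra decomposes uniquely as the direct sum of simple ideals, one per connected component of its Dynkin diagram, so g ≅ A_5 ⊕ F_4 (dimension 35 + 52 = 87).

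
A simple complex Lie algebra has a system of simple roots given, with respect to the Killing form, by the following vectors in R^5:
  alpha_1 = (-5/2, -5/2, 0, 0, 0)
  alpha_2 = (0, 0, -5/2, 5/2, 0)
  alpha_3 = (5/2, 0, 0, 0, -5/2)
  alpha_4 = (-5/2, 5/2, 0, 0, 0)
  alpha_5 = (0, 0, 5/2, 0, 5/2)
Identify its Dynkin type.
Compute the Cartan integers a_ij = 2(alpha_i, alpha_j)/(alpha_j, alpha_j); the resulting 5x5 Cartan matrix is
[[2, 0, -1, 0, 0], [0, 2, 0, 0, -1], [-1, 0, 2, -1, -1], [0, 0, -1, 2, 0], [0, -1, -1, 0, 2]].
All simple roots have the same length, so the diagram is simply laced. The associated Dynkin diagram is a chain of 3 nodes with a fork of two nodes at one end (D_5), so the type is D_5 (the algebra so(10)).

D_5 (so(10))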